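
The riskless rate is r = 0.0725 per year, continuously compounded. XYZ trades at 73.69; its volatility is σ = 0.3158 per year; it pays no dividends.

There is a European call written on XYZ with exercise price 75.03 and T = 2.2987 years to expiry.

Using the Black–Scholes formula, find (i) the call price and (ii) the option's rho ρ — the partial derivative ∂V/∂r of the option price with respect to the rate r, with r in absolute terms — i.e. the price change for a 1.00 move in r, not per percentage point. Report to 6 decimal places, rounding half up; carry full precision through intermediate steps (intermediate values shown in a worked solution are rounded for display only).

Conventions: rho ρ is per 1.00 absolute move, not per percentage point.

σ√T = 0.3158·√2.2987 = 0.478799
d₁ = (ln(S/K) + (r+σ²/2)T) / (σ√T) = (ln(73.69/75.03) + (0.0725+0.3158²/2)·2.2987) / 0.478799 = (-0.018021 + 0.281280) / 0.478799 = 0.549832
d₂ = d₁ − σ√T = 0.549832 − 0.478799 = 0.071033
e^{−rT} = 0.846491
N(d₁) = 0.708783,  N(d₂) = 0.528314
Call price V = S·N(d₁) − K·e^{−rT}·N(d₂) = 52.230199 − 33.554411 = 18.675788
ρ = K·T·e^{−rT}·N(d₂) = 77.131525

price = 18.675788
ρ = 77.131525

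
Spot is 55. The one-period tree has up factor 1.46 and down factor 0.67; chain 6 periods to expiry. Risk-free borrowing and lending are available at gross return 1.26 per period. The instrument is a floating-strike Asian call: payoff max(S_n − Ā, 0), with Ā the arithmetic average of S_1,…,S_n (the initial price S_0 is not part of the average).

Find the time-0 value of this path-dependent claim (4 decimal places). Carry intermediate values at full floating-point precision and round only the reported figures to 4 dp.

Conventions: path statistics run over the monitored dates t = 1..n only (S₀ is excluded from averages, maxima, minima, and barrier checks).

Under the martingale measure an up-move has probability p* = 0.7468; value the claim as the probability-weighted average of per-path payoffs, discounted 6 periods at R = 1.26.
Enumerate all 2^6 = 64 price paths (U = up ×1.46, D = down ×0.67); each path with k up-moves has probability p*^k·(1−p*)^(6−k).
DDDDDD: Ā=16.9276, payoff=0.0000, prob=0.000263
UDDDDD: Ā=36.8870, payoff=0.0000, prob=0.000777
DUDDDD: Ā=29.6453, payoff=0.0000, prob=0.000777
UUDDDD: Ā=64.6002, payoff=0.0000, prob=0.002291
DDUDDD: Ā=24.7934, payoff=0.0000, prob=0.000777
UDUDDD: Ā=54.0274, payoff=0.0000, prob=0.002291
DUUDDD: Ā=46.7857, payoff=0.0000, prob=0.002291
UUUDDD: Ā=101.9509, payoff=0.0000, prob=0.006759
DDDUDD: Ā=21.5426, payoff=0.0000, prob=0.000777
UDDUDD: Ā=46.9436, payoff=0.0000, prob=0.002291
DUDUDD: Ā=39.7019, payoff=0.0000, prob=0.002291
UUDUDD: Ā=86.5146, payoff=0.0000, prob=0.006759
DDUUDD: Ā=34.8500, payoff=0.0000, prob=0.002291
UDUUDD: Ā=75.9418, payoff=0.0000, prob=0.006759
DUUUDD: Ā=68.7001, payoff=0.0000, prob=0.006759
UUUUDD: Ā=149.7047, payoff=0.0000, prob=0.019939
DDDDUD: Ā=19.3646, payoff=0.0000, prob=0.000777
UDDDUD: Ā=42.1974, payoff=0.0000, prob=0.002291
DUDDUD: Ā=34.9558, payoff=0.0000, prob=0.002291
UUDDUD: Ā=76.1723, payoff=0.0000, prob=0.006759
DDUDUD: Ā=30.1038, payoff=0.0000, prob=0.002291
UDUDUD: Ā=65.5994, payoff=0.0000, prob=0.006759
DUUDUD: Ā=58.3578, payoff=0.0000, prob=0.006759
UUUDUD: Ā=127.1676, payoff=0.0000, prob=0.019939
DDDUUD: Ā=26.8531, payoff=0.0000, prob=0.002291
UDDUUD: Ā=58.5156, payoff=0.0000, prob=0.006759
DUDUUD: Ā=51.2740, payoff=0.2069, prob=0.006759
UUDUUD: Ā=111.7313, payoff=0.4508, prob=0.019939
DDUUUD: Ā=46.4220, payoff=5.0588, prob=0.006759
UDUUUD: Ā=101.1585, payoff=11.0237, prob=0.019939
DUUUUD: Ā=93.9168, payoff=18.2653, prob=0.019939
UUUUUD: Ā=204.6545, payoff=39.8021, prob=0.058820
DDDDDU: Ā=17.9053, payoff=0.0000, prob=0.000777
UDDDDU: Ā=39.0175, payoff=0.0000, prob=0.002291
DUDDDU: Ā=31.7758, payoff=0.0000, prob=0.002291
UUDDDU: Ā=69.2429, payoff=0.0000, prob=0.006759
DDUDDU: Ā=26.9239, payoff=0.0000, prob=0.002291
UDUDDU: Ā=58.6700, payoff=0.0000, prob=0.006759
DUUDDU: Ā=51.4284, payoff=0.0525, prob=0.006759
UUUDDU: Ā=112.0678, payoff=0.1143, prob=0.019939
DDDUDU: Ā=23.6731, payoff=0.0000, prob=0.002291
UDDUDU: Ā=51.5863, payoff=0.0000, prob=0.006759
DUDUDU: Ā=44.3446, payoff=7.1363, prob=0.006759
UUDUDU: Ā=96.6315, payoff=15.5507, prob=0.019939
DDUUDU: Ā=39.4927, payoff=11.9882, prob=0.006759
UDUUDU: Ā=86.0586, payoff=26.1235, prob=0.019939
DUUUDU: Ā=78.8170, payoff=33.3652, prob=0.019939
UUUUDU: Ā=171.7504, payoff=72.7062, prob=0.058820
DDDDUU: Ā=21.4951, payoff=2.1297, prob=0.002291
UDDDUU: Ā=46.8401, payoff=4.6407, prob=0.006759
DUDDUU: Ā=39.5984, payoff=11.8824, prob=0.006759
UUDDUU: Ā=86.2891, payoff=25.8930, prob=0.019939
DDUDUU: Ā=34.7465, payoff=16.7343, prob=0.006759
UDUDUU: Ā=75.7163, payoff=36.4658, prob=0.019939
DUUDUU: Ā=68.4746, payoff=43.7075, prob=0.019939
UUUDUU: Ā=149.2134, payoff=95.2432, prob=0.058820
DDDUUU: Ā=31.4957, payoff=19.9851, prob=0.006759
UDDUUU: Ā=68.6325, payoff=43.5496, prob=0.019939
DUDUUU: Ā=61.3908, payoff=50.7913, prob=0.019939
UUDUUU: Ā=133.7771, payoff=110.6796, prob=0.058820
DDUUUU: Ā=56.5389, payoff=55.6432, prob=0.019939
UDUUUU: Ā=123.2042, payoff=121.2524, prob=0.058820
DUUUUU: Ā=115.9626, payoff=128.4941, prob=0.058820
UUUUUU: Ā=252.6945, payoff=280.0020, prob=0.173520
Price = Σ prob·payoff / R^6 = 89.733178 / 4.001504 = 22.4249

price = 22.4249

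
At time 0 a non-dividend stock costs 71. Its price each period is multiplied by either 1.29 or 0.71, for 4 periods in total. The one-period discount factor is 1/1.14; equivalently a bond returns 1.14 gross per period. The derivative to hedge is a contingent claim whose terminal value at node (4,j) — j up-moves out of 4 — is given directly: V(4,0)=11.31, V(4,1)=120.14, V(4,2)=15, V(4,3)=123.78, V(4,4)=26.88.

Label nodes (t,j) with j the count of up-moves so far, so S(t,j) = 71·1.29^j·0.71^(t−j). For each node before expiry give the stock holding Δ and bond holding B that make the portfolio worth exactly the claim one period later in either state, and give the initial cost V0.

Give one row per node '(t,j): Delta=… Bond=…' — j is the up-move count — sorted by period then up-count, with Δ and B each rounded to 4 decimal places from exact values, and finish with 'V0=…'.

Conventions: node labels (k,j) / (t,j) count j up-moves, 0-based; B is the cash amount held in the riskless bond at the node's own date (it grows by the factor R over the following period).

(0,0): Delta=-0.1124 Bond=49.3180
(1,0): Delta=0.7040 Bond=15.0684
(1,1): Delta=-0.2691 Bond=70.5785
(2,0): Delta=-2.1045 Bond=117.6977
(2,1): Delta=1.2432 Bond=-17.8870
(2,2): Delta=-0.5595 Bond=114.7665
(3,0): Delta=7.3839 Bond=-106.9412
(3,1): Delta=-3.9262 Bond=218.2858
(3,2): Delta=2.2358 Bond=-103.6506
(3,3): Delta=-1.0961 Bond=212.6307
V0=41.3400

Since d<R<u, set p* = (R−d)/(u−d) = 0.7414; price each node as the discounted p*-expectation of its children.
Payoffs at expiry: V(4,0)=11.3100, V(4,1)=120.1400, V(4,2)=15.0000, V(4,3)=123.7800, V(4,4)=26.8800
  t=3,j=0: stock 25.4117 → up 32.7811 (V=120.1400), down 18.0423 (V=11.3100). Price 80.6968; hedge Δ=7.3839, bond B=-106.9412.
  t=3,j=1: stock 46.1705 → up 59.5600 (V=15.0000), down 32.7811 (V=120.1400). Price 37.0100; hedge Δ=-3.9262, bond B=218.2858.
  t=3,j=2: stock 83.8873 → up 108.2146 (V=123.7800), down 59.5600 (V=15.0000). Price 83.9011; hedge Δ=2.2358, bond B=-103.6506.
  t=3,j=3: stock 152.4149 → up 196.6152 (V=26.8800), down 108.2146 (V=123.7800). Price 45.5617; hedge Δ=-1.0961, bond B=212.6307.
  t=2,j=0: stock 35.7911 → up 46.1705 (V=37.0100), down 25.4117 (V=80.6968). Price 42.3757; hedge Δ=-2.1045, bond B=117.6977.
  t=2,j=1: stock 65.0289 → up 83.8873 (V=83.9011), down 46.1705 (V=37.0100). Price 62.9597; hedge Δ=1.2432, bond B=-17.8870.
  t=2,j=2: stock 118.1511 → up 152.4149 (V=45.5617), down 83.8873 (V=83.9011). Price 48.6641; hedge Δ=-0.5595, bond B=114.7665.
  t=1,j=0: stock 50.4100 → up 65.0289 (V=62.9597), down 35.7911 (V=42.3757). Price 50.5581; hedge Δ=0.7040, bond B=15.0684.
  t=1,j=1: stock 91.5900 → up 118.1511 (V=48.6641), down 65.0289 (V=62.9597). Price 45.9309; hedge Δ=-0.2691, bond B=70.5785.
  t=0,j=0: stock 71.0000 → up 91.5900 (V=45.9309), down 50.4100 (V=50.5581). Price 41.3400; hedge Δ=-0.1124, bond B=49.3180.
As a check, the time-0 holding Δ(0,0)·S0 + B(0,0) comes to 41.3400 — exactly V0.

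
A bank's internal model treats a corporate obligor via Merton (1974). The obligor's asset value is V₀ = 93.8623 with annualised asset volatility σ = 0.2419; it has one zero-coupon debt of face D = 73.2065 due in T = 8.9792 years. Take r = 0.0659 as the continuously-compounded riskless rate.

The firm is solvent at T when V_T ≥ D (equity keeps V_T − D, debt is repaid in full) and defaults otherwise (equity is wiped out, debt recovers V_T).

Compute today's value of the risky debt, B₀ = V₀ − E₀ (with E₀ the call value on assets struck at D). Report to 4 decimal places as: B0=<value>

B0=37.9019

Apply the equity-as-call identities (strike 73.2065, horizon 8.9792 years):
d₁ = [ln(V₀/D) + (r + σ²/2)T] / (σ√T)
   = [ln(93.8623/73.2065) + (0.0659 + 0.5·0.2419²)·8.9792] / (0.2419·√8.9792)
   = [0.248545 + 0.854441] / 0.724861 = 1.521651
d₂ = d₁ − σ√T = 1.521651 − 0.724861 = 0.796790
N(d₁) = 0.935952,  N(d₂) = 0.787214,  e^(−rT) = 0.553370
E₀ = V₀·N(d₁) − D·e^(−rT)·N(d₂)
   = 93.8623·0.935952 − 73.2065·0.553370·0.787214 = 55.960368
B₀ = V₀ − E₀ = 93.8623 − 55.960368 = 37.901932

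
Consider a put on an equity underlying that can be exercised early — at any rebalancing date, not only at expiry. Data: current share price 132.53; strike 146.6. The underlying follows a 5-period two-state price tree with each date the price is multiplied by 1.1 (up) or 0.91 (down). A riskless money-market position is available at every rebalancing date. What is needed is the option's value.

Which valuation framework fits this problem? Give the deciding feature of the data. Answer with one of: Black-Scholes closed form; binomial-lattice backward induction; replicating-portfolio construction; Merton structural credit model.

framework: binomial-lattice backward induction

Key observation: the defining feature is the embedded early-exercise option across 5 discrete dates on the spot-132.53 tree; pricing the strike-146.6 put means working backward with an exercise test at every node.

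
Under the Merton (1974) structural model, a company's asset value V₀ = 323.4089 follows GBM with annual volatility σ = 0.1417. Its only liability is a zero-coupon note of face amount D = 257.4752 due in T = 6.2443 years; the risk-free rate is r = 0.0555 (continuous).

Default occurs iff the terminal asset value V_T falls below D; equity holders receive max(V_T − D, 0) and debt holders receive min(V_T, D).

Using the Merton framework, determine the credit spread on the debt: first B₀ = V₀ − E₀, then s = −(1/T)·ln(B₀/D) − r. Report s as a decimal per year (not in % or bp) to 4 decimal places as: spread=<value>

With assets at 323.4089 and a single debt payment of 257.4752 at 6.2443 years:
d₁ = [ln(V₀/D) + (r + σ²/2)T] / (σ√T)
   = [ln(323.4089/257.4752) + (0.0555 + 0.5·0.1417²)·6.2443] / (0.1417·√6.2443)
   = [0.227994 + 0.409248] / 0.354088 = 1.799669
d₂ = d₁ − σ√T = 1.799669 − 0.354088 = 1.445581
N(d₁) = 0.964044,  N(d₂) = 0.925853,  e^(−rT) = 0.707117
E₀ = V₀·N(d₁) − D·e^(−rT)·N(d₂)
   = 323.4089·0.964044 − 257.4752·0.707117·0.925853 = 143.214748
B₀ = V₀ − E₀ = 323.4089 − 143.214748 = 180.194152
spread = −(1/T)·ln(B₀/D) − r = −(1/6.2443)·ln(180.194152/257.4752) − 0.0555 = 0.00165429

spread=0.0017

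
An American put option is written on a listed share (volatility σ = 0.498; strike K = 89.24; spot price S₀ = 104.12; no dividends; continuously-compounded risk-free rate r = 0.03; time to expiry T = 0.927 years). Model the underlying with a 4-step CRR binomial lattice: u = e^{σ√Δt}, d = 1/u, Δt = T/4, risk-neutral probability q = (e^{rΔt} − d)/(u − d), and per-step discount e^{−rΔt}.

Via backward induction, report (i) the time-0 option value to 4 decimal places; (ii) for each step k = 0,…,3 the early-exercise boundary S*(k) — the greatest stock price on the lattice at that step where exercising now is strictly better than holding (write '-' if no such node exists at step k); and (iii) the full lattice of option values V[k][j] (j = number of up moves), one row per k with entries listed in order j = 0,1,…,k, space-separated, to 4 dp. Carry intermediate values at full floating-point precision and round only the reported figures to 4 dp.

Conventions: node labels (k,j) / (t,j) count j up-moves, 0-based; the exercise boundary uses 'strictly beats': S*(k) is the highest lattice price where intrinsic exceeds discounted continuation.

params: Δt=0.23175 u=1.27092 d=0.78683 q=0.45476 e^(-rΔt)=0.99307
t_4 payoffs: 49.3316 24.7787 0.0000 0.0000 0.0000
t_3: node(3,0) S=50.7203 payoff=38.5197 vs cont=37.9014 → 38.5197 [stop]  node(3,1) S=81.9250 payoff=7.3150 vs cont=13.4166 → 13.4166 [wait]  node(3,2) S=132.3280 payoff=0.0000 vs cont=0.0000 → 0.0000 [wait]  node(3,3) S=213.7403 payoff=0.0000 vs cont=0.0000 → 0.0000 [wait]  ⇒ S*(3)=50.7203
t_2: node(2,0) S=64.4613 payoff=24.7787 vs cont=26.9160 → 26.9160 [wait]  node(2,1) S=104.1200 payoff=0.0000 vs cont=7.2646 → 7.2646 [wait]  node(2,2) S=168.1780 payoff=0.0000 vs cont=0.0000 → 0.0000 [wait]  ⇒ S*(2)=-
t_1: node(1,0) S=81.9250 payoff=7.3150 vs cont=17.8547 → 17.8547 [wait]  node(1,1) S=132.3280 payoff=0.0000 vs cont=3.9335 → 3.9335 [wait]  ⇒ S*(1)=-
t_0: node(0,0) S=104.1200 payoff=0.0000 vs cont=11.4440 → 11.4440 [wait]  ⇒ S*(0)=-

price = 11.4440
boundary = - - - 50.7203
tree:
11.4440
17.8547 3.9335
26.9160 7.2646 0.0000
38.5197 13.4166 0.0000 0.0000
49.3316 24.7787 0.0000 0.0000 0.0000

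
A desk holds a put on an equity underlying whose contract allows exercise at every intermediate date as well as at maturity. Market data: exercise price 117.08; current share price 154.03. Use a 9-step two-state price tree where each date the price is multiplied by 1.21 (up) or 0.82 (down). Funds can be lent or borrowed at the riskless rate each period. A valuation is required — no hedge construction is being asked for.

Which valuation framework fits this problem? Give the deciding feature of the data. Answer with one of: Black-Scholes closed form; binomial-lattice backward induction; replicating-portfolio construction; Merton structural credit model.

Key observation: with exercise allowed before expiry on a discrete up/down model (9 steps from spot 154.03), the strike-117.08 put's value must be rolled back through the tree testing early exercise at each node.

framework: binomial-lattice backward induction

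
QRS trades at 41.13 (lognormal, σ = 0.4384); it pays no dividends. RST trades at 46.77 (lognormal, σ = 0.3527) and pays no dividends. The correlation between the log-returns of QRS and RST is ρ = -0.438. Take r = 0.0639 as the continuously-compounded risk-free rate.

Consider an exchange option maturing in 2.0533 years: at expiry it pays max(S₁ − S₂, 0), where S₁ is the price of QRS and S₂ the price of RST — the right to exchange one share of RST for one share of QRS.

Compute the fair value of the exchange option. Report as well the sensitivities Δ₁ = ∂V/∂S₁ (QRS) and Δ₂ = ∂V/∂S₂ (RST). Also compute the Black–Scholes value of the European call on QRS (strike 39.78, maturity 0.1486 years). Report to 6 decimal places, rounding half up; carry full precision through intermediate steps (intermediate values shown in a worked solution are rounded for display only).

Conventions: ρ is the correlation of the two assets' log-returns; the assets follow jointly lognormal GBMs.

σ_eff = √(σ₁² + σ₂² − 2ρσ₁σ₂) = √(0.4384² + 0.3527² − 2·-0.438·0.4384·0.3527) = 0.672341
d₁ = (ln(S₁/S₂) + (q₂ − q₁ + σ_eff²/2)T) / (σ_eff√T) = (ln(41.13/46.77) + (0.0 − 0.0 + 0.226021)·2.0533) / 0.963420 = 0.348327
d₂ = d₁ − σ_eff√T = 0.348327 − 0.963420 = -0.615093
N(d₁) = 0.636203,  N(d₂) = 0.269247
V = S₁·e^{−q₁T}·N(d₁) − S₂·e^{−q₂T}·N(d₂) = 26.167012 − 12.592660 = 13.574352
Δ₁ = e^{−q₁T}·N(d₁) = 0.636203;  Δ₂ = −e^{−q₂T}·N(d₂) = -0.269247
[vanilla: QRS call K=39.78]
σ√T = 0.4384·√0.1486 = 0.168997
d₁ = (ln(S/K) + (r+σ²/2)T) / (σ√T) = (ln(41.13/39.78) + (0.0639+0.4384²/2)·0.1486) / 0.168997 = (0.033374 + 0.023776) / 0.168997 = 0.338166
d₂ = d₁ − σ√T = 0.338166 − 0.168997 = 0.169168
e^{−rT} = 0.990549
N(d₁) = 0.632381,  N(d₂) = 0.567168
price = S·N(d₁) − K·e^{−rT}·N(d₂) = 26.009823 − 22.348713 = 3.661110

exchange price = 13.574352
Δ1 = 0.636203
Δ2 = -0.269247
price(QRS call K=39.78) = 3.661110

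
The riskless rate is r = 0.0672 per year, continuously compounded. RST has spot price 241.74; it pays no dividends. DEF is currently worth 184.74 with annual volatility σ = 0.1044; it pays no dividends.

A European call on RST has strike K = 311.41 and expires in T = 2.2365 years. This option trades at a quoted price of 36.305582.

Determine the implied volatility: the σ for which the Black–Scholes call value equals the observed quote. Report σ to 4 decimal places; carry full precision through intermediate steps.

At σ = 0.3209 the Black–Scholes value reproduces the quote:
σ√T = 0.3209·√2.2365 = 0.479904
d₁ = (ln(S/K) + (r+σ²/2)T) / (σ√T) = (ln(241.74/311.41) + (0.0672+0.3209²/2)·2.2365) / 0.479904 = (-0.253248 + 0.265447) / 0.479904 = 0.025420
d₂ = d₁ − σ√T = 0.025420 − 0.479904 = -0.454484
e^{−rT} = 0.860456
N(d₁) = 0.510140,  N(d₂) = 0.324740
V = S·N(d₁) − K·e^{−rT}·N(d₂) = 123.321221 − 87.015639 = 36.305582 (the observed quote) — the price is monotone increasing in volatility, hence this σ is the only solution

sigma = 0.3209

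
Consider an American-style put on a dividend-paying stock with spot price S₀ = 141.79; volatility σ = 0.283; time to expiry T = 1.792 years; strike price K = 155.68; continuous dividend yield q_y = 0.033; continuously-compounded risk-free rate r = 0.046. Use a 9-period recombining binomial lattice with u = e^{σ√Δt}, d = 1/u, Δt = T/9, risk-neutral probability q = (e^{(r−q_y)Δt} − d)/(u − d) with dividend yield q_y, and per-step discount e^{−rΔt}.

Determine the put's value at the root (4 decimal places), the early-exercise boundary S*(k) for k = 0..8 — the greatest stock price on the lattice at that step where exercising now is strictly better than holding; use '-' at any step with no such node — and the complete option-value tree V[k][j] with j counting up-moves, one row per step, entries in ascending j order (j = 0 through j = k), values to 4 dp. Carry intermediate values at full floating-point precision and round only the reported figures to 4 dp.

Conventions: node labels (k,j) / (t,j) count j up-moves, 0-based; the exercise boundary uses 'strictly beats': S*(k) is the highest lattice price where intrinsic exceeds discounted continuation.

price = 27.0035
boundary = - - - 97.0773 85.5608 97.0773 110.1439 97.0773 110.1439
tree:
27.0035
36.0180 17.7060
46.6642 25.1170 9.9761
58.6027 34.5605 15.3161 4.3529
70.1192 45.9105 22.8651 7.3899 1.1293
80.2694 58.6027 32.9717 12.2989 2.1863 0.0000
89.2155 70.1192 45.5361 19.9233 4.2326 0.0000 0.0000
97.1003 80.2694 58.6027 31.0459 8.1941 0.0000 0.0000 0.0000
104.0497 89.2155 70.1192 45.5361 15.8634 0.0000 0.0000 0.0000 0.0000
110.1747 97.1003 80.2694 58.6027 30.7108 0.0000 0.0000 0.0000 0.0000 0.0000

params: Δt=0.19911 u=1.13460 d=0.88137 q=0.47871 e^(-rΔt)=0.99088
t_9 payoffs: 110.1747 97.1003 80.2694 58.6027 30.7108 0.0000 0.0000 0.0000 0.0000 0.0000
t_8: node(8,0) S=51.6303 payoff=104.0497 vs cont=102.9685 → 104.0497 [stop]  node(8,1) S=66.4645 payoff=89.2155 vs cont=88.2314 → 89.2155 [stop]  node(8,2) S=85.5608 payoff=70.1192 vs cont=69.2601 → 70.1192 [stop]  node(8,3) S=110.1439 payoff=45.5361 vs cont=44.8381 → 45.5361 [stop]  node(8,4) S=141.7900 payoff=13.8900 vs cont=15.8634 → 15.8634 [wait]  node(8,5) S=182.5286 payoff=0.0000 vs cont=0.0000 → 0.0000 [wait]  node(8,6) S=234.9721 payoff=0.0000 vs cont=0.0000 → 0.0000 [wait]  node(8,7) S=302.4834 payoff=0.0000 vs cont=0.0000 → 0.0000 [wait]  node(8,8) S=389.3919 payoff=0.0000 vs cont=0.0000 → 0.0000 [wait]  ⇒ S*(8)=110.1439
t_7: node(7,0) S=58.5797 payoff=97.1003 vs cont=96.0646 → 97.1003 [stop]  node(7,1) S=75.4106 payoff=80.2694 vs cont=79.3439 → 80.2694 [stop]  node(7,2) S=97.0773 payoff=58.6027 vs cont=57.8191 → 58.6027 [stop]  node(7,3) S=124.9692 payoff=30.7108 vs cont=31.0459 → 31.0459 [wait]  node(7,4) S=160.8749 payoff=0.0000 vs cont=8.1941 → 8.1941 [wait]  node(7,5) S=207.0969 payoff=0.0000 vs cont=0.0000 → 0.0000 [wait]  node(7,6) S=266.5992 payoff=0.0000 vs cont=0.0000 → 0.0000 [wait]  node(7,7) S=343.1976 payoff=0.0000 vs cont=0.0000 → 0.0000 [wait]  ⇒ S*(7)=97.0773
t_6: node(6,0) S=66.4645 payoff=89.2155 vs cont=88.2314 → 89.2155 [stop]  node(6,1) S=85.5608 payoff=70.1192 vs cont=69.2601 → 70.1192 [stop]  node(6,2) S=110.1439 payoff=45.5361 vs cont=44.9971 → 45.5361 [stop]  node(6,3) S=141.7900 payoff=13.8900 vs cont=19.9233 → 19.9233 [wait]  node(6,4) S=182.5286 payoff=0.0000 vs cont=4.2326 → 4.2326 [wait]  node(6,5) S=234.9721 payoff=0.0000 vs cont=0.0000 → 0.0000 [wait]  node(6,6) S=302.4834 payoff=0.0000 vs cont=0.0000 → 0.0000 [wait]  ⇒ S*(6)=110.1439
t_5: node(5,0) S=75.4106 payoff=80.2694 vs cont=79.3439 → 80.2694 [stop]  node(5,1) S=97.0773 payoff=58.6027 vs cont=57.8191 → 58.6027 [stop]  node(5,2) S=124.9692 payoff=30.7108 vs cont=32.9717 → 32.9717 [wait]  node(5,3) S=160.8749 payoff=0.0000 vs cont=12.2989 → 12.2989 [wait]  node(5,4) S=207.0969 payoff=0.0000 vs cont=2.1863 → 2.1863 [wait]  node(5,5) S=266.5992 payoff=0.0000 vs cont=0.0000 → 0.0000 [wait]  ⇒ S*(5)=97.0773
t_4: node(4,0) S=85.5608 payoff=70.1192 vs cont=69.2601 → 70.1192 [stop]  node(4,1) S=110.1439 payoff=45.5361 vs cont=45.9105 → 45.9105 [wait]  node(4,2) S=141.7900 payoff=13.8900 vs cont=22.8651 → 22.8651 [wait]  node(4,3) S=182.5286 payoff=0.0000 vs cont=7.3899 → 7.3899 [wait]  node(4,4) S=234.9721 payoff=0.0000 vs cont=1.1293 → 1.1293 [wait]  ⇒ S*(4)=85.5608
t_3: node(3,0) S=97.0773 payoff=58.6027 vs cont=57.9967 → 58.6027 [stop]  node(3,1) S=124.9692 payoff=30.7108 vs cont=34.5605 → 34.5605 [wait]  node(3,2) S=160.8749 payoff=0.0000 vs cont=15.3161 → 15.3161 [wait]  node(3,3) S=207.0969 payoff=0.0000 vs cont=4.3529 → 4.3529 [wait]  ⇒ S*(3)=97.0773
t_2: node(2,0) S=110.1439 payoff=45.5361 vs cont=46.6642 → 46.6642 [wait]  node(2,1) S=141.7900 payoff=13.8900 vs cont=25.1170 → 25.1170 [wait]  node(2,2) S=182.5286 payoff=0.0000 vs cont=9.9761 → 9.9761 [wait]  ⇒ S*(2)=-
t_1: node(1,0) S=124.9692 payoff=30.7108 vs cont=36.0180 → 36.0180 [wait]  node(1,1) S=160.8749 payoff=0.0000 vs cont=17.7060 → 17.7060 [wait]  ⇒ S*(1)=-
t_0: node(0,0) S=141.7900 payoff=13.8900 vs cont=27.0035 → 27.0035 [wait]  ⇒ S*(0)=-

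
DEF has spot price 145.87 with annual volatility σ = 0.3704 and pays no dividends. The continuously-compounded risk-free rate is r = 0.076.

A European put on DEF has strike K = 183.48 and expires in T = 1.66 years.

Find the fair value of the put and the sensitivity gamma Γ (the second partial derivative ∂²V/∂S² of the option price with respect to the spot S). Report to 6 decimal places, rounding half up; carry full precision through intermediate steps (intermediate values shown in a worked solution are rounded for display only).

σ√T = 0.3704·√1.66 = 0.477227
d₁ = (ln(S/K) + (r+σ²/2)T) / (σ√T) = (ln(145.87/183.48) + (0.076+0.3704²/2)·1.66) / 0.477227 = (-0.229390 + 0.240033) / 0.477227 = 0.022302
d₂ = d₁ − σ√T = 0.022302 − 0.477227 = -0.454925
e^{−rT} = 0.881474
N(−d₁) = 0.491104,  N(−d₂) = 0.675419
Put price V = K·e^{−rT}·N(−d₂) − S·N(−d₁) = 109.237338 − 71.637291 = 37.600047
φ(d₁) = (1/√(2π))·e^{−d₁²/2} = 0.398843
Γ = φ(d₁) / (S·σ·√T) = 0.005729

price = 37.600047
Γ = 0.005729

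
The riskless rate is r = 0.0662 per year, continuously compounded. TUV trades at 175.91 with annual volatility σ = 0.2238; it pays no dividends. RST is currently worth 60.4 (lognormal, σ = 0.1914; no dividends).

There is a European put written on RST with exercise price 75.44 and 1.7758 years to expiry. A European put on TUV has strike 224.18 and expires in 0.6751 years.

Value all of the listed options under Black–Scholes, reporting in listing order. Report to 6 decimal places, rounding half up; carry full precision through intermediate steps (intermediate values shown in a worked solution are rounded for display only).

[RST put K=75.44]
σ√T = 0.1914·√1.7758 = 0.255058
d₁ = (ln(S/K) + (r+σ²/2)T) / (σ√T) = (ln(60.4/75.44) + (0.0662+0.1914²/2)·1.7758) / 0.255058 = (-0.222349 + 0.150085) / 0.255058 = -0.283321
d₂ = d₁ − σ√T = -0.283321 − 0.255058 = -0.538379
e^{−rT} = 0.889089
N(−d₁) = 0.611535,  N(−d₂) = 0.704842
price = K·e^{−rT}·N(−d₂) − S·N(−d₁) = 47.275796 − 36.936690 = 10.339107
[TUV put K=224.18]
σ√T = 0.2238·√0.6751 = 0.183884
d₁ = (ln(S/K) + (r+σ²/2)T) / (σ√T) = (ln(175.91/224.18) + (0.0662+0.2238²/2)·0.6751) / 0.183884 = (-0.242477 + 0.061598) / 0.183884 = -0.983655
d₂ = d₁ − σ√T = -0.983655 − 0.183884 = -1.167539
e^{−rT} = 0.956292
N(−d₁) = 0.837357,  N(−d₂) = 0.878504
price = K·e^{−rT}·N(−d₂) − S·N(−d₁) = 188.335030 − 147.299544 = 41.035486

price(RST put K=75.44) = 10.339107
price(TUV put K=224.18) = 41.035486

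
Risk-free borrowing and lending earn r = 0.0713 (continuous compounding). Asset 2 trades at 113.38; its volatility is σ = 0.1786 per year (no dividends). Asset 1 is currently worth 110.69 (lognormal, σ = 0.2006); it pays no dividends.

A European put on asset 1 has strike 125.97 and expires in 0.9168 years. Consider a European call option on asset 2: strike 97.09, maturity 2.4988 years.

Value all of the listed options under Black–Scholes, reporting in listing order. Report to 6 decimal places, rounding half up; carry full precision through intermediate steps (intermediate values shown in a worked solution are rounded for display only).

price(asset 1 put K=125.97) = 12.881508
price(asset 2 call K=97.09) = 33.706227

[asset 1 put K=125.97]
σ√T = 0.2006·√0.9168 = 0.192074
d₁ = (ln(S/K) + (r+σ²/2)T) / (σ√T) = (ln(110.69/125.97) + (0.0713+0.2006²/2)·0.9168) / 0.192074 = (-0.129310 + 0.083814) / 0.192074 = -0.236869
d₂ = d₁ − σ√T = -0.236869 − 0.192074 = -0.428942
e^{−rT} = 0.936723
N(−d₁) = 0.593621,  N(−d₂) = 0.666017
price = K·e^{−rT}·N(−d₂) − S·N(−d₁) = 78.589376 − 65.707868 = 12.881508
[asset 2 call K=97.09]
σ√T = 0.1786·√2.4988 = 0.282324
d₁ = (ln(S/K) + (r+σ²/2)T) / (σ√T) = (ln(113.38/97.09) + (0.0713+0.1786²/2)·2.4988) / 0.282324 = (0.155107 + 0.218018) / 0.282324 = 1.321619
d₂ = d₁ − σ√T = 1.321619 − 0.282324 = 1.039296
e^{−rT} = 0.836805
N(d₁) = 0.906853,  N(d₂) = 0.850666
price = S·N(d₁) − K·e^{−rT}·N(d₂) = 102.818942 − 69.112715 = 33.706227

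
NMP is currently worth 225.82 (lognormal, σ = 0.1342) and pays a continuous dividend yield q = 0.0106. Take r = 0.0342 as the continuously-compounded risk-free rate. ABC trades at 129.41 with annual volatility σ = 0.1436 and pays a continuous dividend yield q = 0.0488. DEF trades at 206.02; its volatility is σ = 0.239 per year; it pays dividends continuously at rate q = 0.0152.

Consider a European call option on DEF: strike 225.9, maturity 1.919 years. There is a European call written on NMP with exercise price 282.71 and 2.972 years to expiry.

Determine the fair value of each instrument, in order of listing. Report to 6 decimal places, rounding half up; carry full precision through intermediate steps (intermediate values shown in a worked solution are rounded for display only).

price(DEF call K=225.9) = 21.713580
price(NMP call K=282.71) = 8.215860

[DEF call K=225.9]
σ√T = 0.239·√1.919 = 0.331082
d₁ = (ln(S/K) + (r−q+σ²/2)T) / (σ√T) = (ln(206.02/225.9) + (0.0342−0.0152+0.239²/2)·1.919) / 0.331082 = (-0.092119 + 0.091269) / 0.331082 = -0.002569
d₂ = d₁ − σ√T = -0.002569 − 0.331082 = -0.333651
e^{−rT} = 0.936477
e^{−qT} = 0.971253
N(d₁) = 0.498975,  N(d₂) = 0.369321
price = S·e^{−qT}·N(d₁) − K·e^{−rT}·N(d₂) = 99.843639 − 78.130059 = 21.713580
[NMP call K=282.71]
σ√T = 0.1342·√2.972 = 0.231354
d₁ = (ln(S/K) + (r−q+σ²/2)T) / (σ√T) = (ln(225.82/282.71) + (0.0342−0.0106+0.1342²/2)·2.972) / 0.231354 = (-0.224683 + 0.096902) / 0.231354 = -0.552322
d₂ = d₁ − σ√T = -0.552322 − 0.231354 = -0.783676
e^{−rT} = 0.903353
e^{−qT} = 0.968988
N(d₁) = 0.290364,  N(d₂) = 0.216615
price = S·e^{−qT}·N(d₁) − K·e^{−rT}·N(d₂) = 63.536501 − 55.320641 = 8.215860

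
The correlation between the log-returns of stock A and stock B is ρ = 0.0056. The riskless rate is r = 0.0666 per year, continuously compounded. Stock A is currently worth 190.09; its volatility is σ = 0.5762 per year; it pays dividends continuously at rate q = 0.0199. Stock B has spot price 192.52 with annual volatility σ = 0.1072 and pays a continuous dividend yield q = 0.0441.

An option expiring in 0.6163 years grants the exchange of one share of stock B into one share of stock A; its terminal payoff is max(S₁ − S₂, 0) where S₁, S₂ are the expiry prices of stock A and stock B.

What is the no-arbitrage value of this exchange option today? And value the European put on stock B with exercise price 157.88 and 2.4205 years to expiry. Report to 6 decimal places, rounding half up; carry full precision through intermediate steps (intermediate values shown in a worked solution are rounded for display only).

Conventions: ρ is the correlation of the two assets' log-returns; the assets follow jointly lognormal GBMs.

σ_eff = √(σ₁² + σ₂² − 2ρσ₁σ₂) = √(0.5762² + 0.1072² − 2·0.0056·0.5762·0.1072) = 0.585497
d₁ = (ln(S₁/S₂) + (q₂ − q₁ + σ_eff²/2)T) / (σ_eff√T) = (ln(190.09/192.52) + (0.0441 − 0.0199 + 0.171403)·0.6163) / 0.459643 = 0.234634
d₂ = d₁ − σ_eff√T = 0.234634 − 0.459643 = -0.225009
N(d₁) = 0.592754,  N(d₂) = 0.410986
V = S₁·e^{−q₁T}·N(d₁) − S₂·e^{−q₂T}·N(d₂) = 111.303065 − 77.001547 = 34.301519
[vanilla: stock B put K=157.88]
σ√T = 0.1072·√2.4205 = 0.166781
d₁ = (ln(S/K) + (r−q+σ²/2)T) / (σ√T) = (ln(192.52/157.88) + (0.0666−0.0441+0.1072²/2)·2.4205) / 0.166781 = (0.198365 + 0.068369) / 0.166781 = 1.599304
d₂ = d₁ − σ√T = 1.599304 − 0.166781 = 1.432523
e^{−rT} = 0.851117
e^{−qT} = 0.898756
N(−d₁) = 0.054876,  N(−d₂) = 0.075997
price = K·e^{−rT}·N(−d₂) − S·e^{−qT}·N(−d₁) = 10.212064 − 9.495195 = 0.716869

exchange price = 34.301519
price(stock B put K=157.88) = 0.716869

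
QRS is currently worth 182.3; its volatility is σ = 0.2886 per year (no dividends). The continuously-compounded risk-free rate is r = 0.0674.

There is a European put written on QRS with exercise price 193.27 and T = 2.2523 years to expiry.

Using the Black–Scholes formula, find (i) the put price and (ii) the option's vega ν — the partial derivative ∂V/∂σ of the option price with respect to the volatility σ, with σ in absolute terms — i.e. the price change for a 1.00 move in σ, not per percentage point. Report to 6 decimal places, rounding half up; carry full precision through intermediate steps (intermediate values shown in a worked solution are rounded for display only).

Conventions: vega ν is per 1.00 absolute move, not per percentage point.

σ√T = 0.2886·√2.2523 = 0.433121
d₁ = (ln(S/K) + (r+σ²/2)T) / (σ√T) = (ln(182.3/193.27) + (0.0674+0.2886²/2)·2.2523) / 0.433121 = (-0.058434 + 0.245602) / 0.433121 = 0.432137
d₂ = d₁ − σ√T = 0.432137 − 0.433121 = -0.000985
e^{−rT} = 0.859156
N(−d₁) = 0.332821,  N(−d₂) = 0.500393
Put price V = K·e^{−rT}·N(−d₂) − S·N(−d₁) = 83.089744 − 60.673282 = 22.416462
φ(d₁) = (1/√(2π))·e^{−d₁²/2} = 0.363379
ν = S·φ(d₁)·√T = 99.416699

price = 22.416462
ν = 99.416699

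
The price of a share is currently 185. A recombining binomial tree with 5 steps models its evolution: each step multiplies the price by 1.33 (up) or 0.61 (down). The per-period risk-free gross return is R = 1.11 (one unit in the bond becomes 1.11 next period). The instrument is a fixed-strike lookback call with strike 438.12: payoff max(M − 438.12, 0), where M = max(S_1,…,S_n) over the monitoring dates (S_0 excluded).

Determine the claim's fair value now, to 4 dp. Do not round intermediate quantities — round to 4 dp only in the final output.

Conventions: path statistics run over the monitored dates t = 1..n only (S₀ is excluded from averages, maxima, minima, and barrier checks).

Under the martingale measure an up-move has probability p* = 0.6944; value the claim as the probability-weighted average of per-path payoffs, discounted 5 periods at R = 1.11.
Enumerate all 2^5 = 32 price paths (U = up ×1.33, D = down ×0.61); each path with k up-moves has probability p*^k·(1−p*)^(5−k).
DDDDD: M=112.8500, payoff=0.0000, prob=0.002663
UDDDD: M=246.0500, payoff=0.0000, prob=0.006053
DUDDD: M=150.0905, payoff=0.0000, prob=0.006053
UUDDD: M=327.2465, payoff=0.0000, prob=0.013758
DDUDD: M=112.8500, payoff=0.0000, prob=0.006053
UDUDD: M=246.0500, payoff=0.0000, prob=0.013758
DUUDD: M=199.6204, payoff=0.0000, prob=0.013758
UUUDD: M=435.2378, payoff=0.0000, prob=0.031267
DDDUD: M=112.8500, payoff=0.0000, prob=0.006053
UDDUD: M=246.0500, payoff=0.0000, prob=0.013758
DUDUD: M=150.0905, payoff=0.0000, prob=0.013758
UUDUD: M=327.2465, payoff=0.0000, prob=0.031267
DDUUD: M=121.7684, payoff=0.0000, prob=0.013758
UDUUD: M=265.4951, payoff=0.0000, prob=0.031267
DUUUD: M=265.4951, payoff=0.0000, prob=0.031267
UUUUD: M=578.8663, payoff=140.7463, prob=0.071062
DDDDU: M=112.8500, payoff=0.0000, prob=0.006053
UDDDU: M=246.0500, payoff=0.0000, prob=0.013758
DUDDU: M=150.0905, payoff=0.0000, prob=0.013758
UUDDU: M=327.2465, payoff=0.0000, prob=0.031267
DDUDU: M=112.8500, payoff=0.0000, prob=0.013758
UDUDU: M=246.0500, payoff=0.0000, prob=0.031267
DUUDU: M=199.6204, payoff=0.0000, prob=0.031267
UUUDU: M=435.2378, payoff=0.0000, prob=0.071062
DDDUU: M=112.8500, payoff=0.0000, prob=0.013758
UDDUU: M=246.0500, payoff=0.0000, prob=0.031267
DUDUU: M=161.9520, payoff=0.0000, prob=0.031267
UUDUU: M=353.1085, payoff=0.0000, prob=0.071062
DDUUU: M=161.9520, payoff=0.0000, prob=0.031267
UDUUU: M=353.1085, payoff=0.0000, prob=0.071062
DUUUU: M=353.1085, payoff=0.0000, prob=0.071062
UUUUU: M=769.8922, payoff=331.7722, prob=0.161506
Price = Σ prob·payoff / R^5 = 63.584847 / 1.685058 = 37.7345

price = 37.7345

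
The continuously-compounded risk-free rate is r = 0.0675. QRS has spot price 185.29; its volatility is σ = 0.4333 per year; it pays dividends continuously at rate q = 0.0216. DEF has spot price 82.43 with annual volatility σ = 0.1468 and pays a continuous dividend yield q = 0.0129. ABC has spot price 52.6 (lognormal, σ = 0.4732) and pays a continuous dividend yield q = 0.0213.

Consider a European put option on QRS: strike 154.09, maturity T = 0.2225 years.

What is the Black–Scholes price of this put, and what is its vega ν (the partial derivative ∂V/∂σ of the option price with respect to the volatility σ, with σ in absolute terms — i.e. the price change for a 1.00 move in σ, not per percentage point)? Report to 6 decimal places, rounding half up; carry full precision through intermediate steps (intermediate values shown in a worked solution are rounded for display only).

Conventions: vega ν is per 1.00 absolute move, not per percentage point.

σ√T = 0.4333·√0.2225 = 0.204387
d₁ = (ln(S/K) + (r−q+σ²/2)T) / (σ√T) = (ln(185.29/154.09) + (0.0675−0.0216+0.4333²/2)·0.2225) / 0.204387 = (0.184385 + 0.031100) / 0.204387 = 1.054299
d₂ = d₁ − σ√T = 1.054299 − 0.204387 = 0.849911
e^{−rT} = 0.985093
e^{−qT} = 0.995206
N(−d₁) = 0.145873,  N(−d₂) = 0.197687
Put price V = K·e^{−rT}·N(−d₂) − S·e^{−qT}·N(−d₁) = 30.007541 − 26.899242 = 3.108299
φ(d₁) = (1/√(2π))·e^{−d₁²/2} = 0.228845
ν = S·e^{−qT}·φ(d₁)·√T = 19.905395

price = 3.108299
ν = 19.905395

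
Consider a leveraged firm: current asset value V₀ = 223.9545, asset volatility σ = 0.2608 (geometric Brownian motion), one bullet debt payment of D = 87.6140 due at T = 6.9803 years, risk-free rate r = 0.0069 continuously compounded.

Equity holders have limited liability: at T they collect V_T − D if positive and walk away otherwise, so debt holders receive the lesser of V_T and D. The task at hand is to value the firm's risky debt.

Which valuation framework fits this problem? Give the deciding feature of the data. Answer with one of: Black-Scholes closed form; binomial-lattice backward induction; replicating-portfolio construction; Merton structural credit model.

Key observation: the asked-for credit quantity lives on the firm's capital structure — asset value, asset volatility, debt face 87.6140 — which is the structural model's domain.

framework: Merton structural credit model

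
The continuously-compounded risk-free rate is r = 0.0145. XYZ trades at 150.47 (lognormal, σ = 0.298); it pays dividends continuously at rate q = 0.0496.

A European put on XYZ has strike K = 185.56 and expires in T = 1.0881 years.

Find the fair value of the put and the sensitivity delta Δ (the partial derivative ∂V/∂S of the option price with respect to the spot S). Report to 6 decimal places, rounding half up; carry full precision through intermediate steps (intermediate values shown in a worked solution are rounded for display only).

price = 46.107642
Δ = -0.700636

σ√T = 0.298·√1.0881 = 0.310850
d₁ = (ln(S/K) + (r−q+σ²/2)T) / (σ√T) = (ln(150.47/185.56) + (0.0145−0.0496+0.298²/2)·1.0881) / 0.310850 = (-0.209615 + 0.010122) / 0.310850 = -0.641767
d₂ = d₁ − σ√T = -0.641767 − 0.310850 = -0.952616
e^{−rT} = 0.984346
e^{−qT} = 0.947461
N(−d₁) = 0.739488,  N(−d₂) = 0.829608
Put price V = K·e^{−rT}·N(−d₂) − S·e^{−qT}·N(−d₁) = 151.532266 − 105.424624 = 46.107642
Δ = −e^{−qT}·N(−d₁) = -0.700636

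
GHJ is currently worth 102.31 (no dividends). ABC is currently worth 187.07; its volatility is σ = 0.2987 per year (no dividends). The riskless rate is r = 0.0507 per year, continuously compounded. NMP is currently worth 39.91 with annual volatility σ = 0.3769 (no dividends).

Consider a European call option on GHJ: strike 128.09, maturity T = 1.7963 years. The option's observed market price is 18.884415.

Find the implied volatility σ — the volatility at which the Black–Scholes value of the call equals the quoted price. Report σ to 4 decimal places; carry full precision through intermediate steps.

sigma = 0.4427

At σ = 0.4427 the Black–Scholes value reproduces the quote:
σ√T = 0.4427·√1.7963 = 0.593334
d₁ = (ln(S/K) + (r+σ²/2)T) / (σ√T) = (ln(102.31/128.09) + (0.0507+0.4427²/2)·1.7963) / 0.593334 = (-0.224726 + 0.267095) / 0.593334 = 0.071409
d₂ = d₁ − σ√T = 0.071409 − 0.593334 = -0.521925
e^{−rT} = 0.912952
N(d₁) = 0.528464,  N(d₂) = 0.300861
V = S·N(d₁) − K·e^{−rT}·N(d₂) = 54.067120 − 35.182705 = 18.884415 (the observed quote) — the price is monotone increasing in volatility, hence this σ is the only solution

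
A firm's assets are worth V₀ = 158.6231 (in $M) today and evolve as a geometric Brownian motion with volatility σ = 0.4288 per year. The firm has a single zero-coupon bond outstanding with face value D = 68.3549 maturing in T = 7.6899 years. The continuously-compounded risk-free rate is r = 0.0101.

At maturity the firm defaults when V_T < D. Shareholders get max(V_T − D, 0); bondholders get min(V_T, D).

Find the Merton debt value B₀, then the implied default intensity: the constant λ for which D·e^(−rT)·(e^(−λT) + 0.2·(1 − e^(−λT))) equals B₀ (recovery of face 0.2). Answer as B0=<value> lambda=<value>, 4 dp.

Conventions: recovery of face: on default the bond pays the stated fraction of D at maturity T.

Work the structural quantities from V₀ = 158.6231 against face 68.3549:
d₁ = [ln(V₀/D) + (r + σ²/2)T] / (σ√T)
   = [ln(158.6231/68.3549) + (0.0101 + 0.5·0.4288²)·7.6899] / (0.4288·√7.6899)
   = [0.841818 + 0.784637] / 1.189091 = 1.367813
d₂ = d₁ − σ√T = 1.367813 − 1.189091 = 0.178722
N(d₁) = 0.914315,  N(d₂) = 0.570922,  e^(−rT) = 0.925272
E₀ = V₀·N(d₁) − D·e^(−rT)·N(d₂)
   = 158.6231·0.914315 − 68.3549·0.925272·0.570922 = 108.922417
B₀ = V₀ − E₀ = 158.6231 − 108.922417 = 49.700683
e^(−λT) = (B₀·e^(rT)/D − 0.2)/(1 − 0.2) = (49.7007·1.080764/68.3549 − 0.2)/0.8 = 0.73227625
λ = −ln(0.73227625)/7.6899 = 0.040520

B0=49.7007 lambda=0.0405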